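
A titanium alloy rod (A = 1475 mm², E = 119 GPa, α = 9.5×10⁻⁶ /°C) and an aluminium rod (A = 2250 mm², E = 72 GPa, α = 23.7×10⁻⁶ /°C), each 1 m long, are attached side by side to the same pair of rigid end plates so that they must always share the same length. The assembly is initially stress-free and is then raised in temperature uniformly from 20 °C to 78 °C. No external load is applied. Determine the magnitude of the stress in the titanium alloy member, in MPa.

σ ≈ 47 MPa (tensile)

The aluminium has the larger α, so on heating it would change length more than the titanium alloy if both were free. The rigid plates force a common final length, so the aluminium is put into compression and the titanium alloy into tension, with equal and opposite forces P (no external load).
Setting the final lengths equal and cancelling L: (α₁ − α₂)ΔT = P/(A₁E₁) + P/(A₂E₂).
|α₁ − α₂|·ΔT = 14.2×10⁻⁶ × 58 = 0.0008236.
1/(A₁E₁) + 1/(A₂E₂) = 1/(1475×119×10³) + 1/(2250×72×10³) = 1.187×10⁻⁸ N⁻¹.
P = 0.0008236 / 1.187×10⁻⁸ = 69380 N = 69.38 kN.
σ_{titanium alloy} = P/A₁ = 69380/1475 = 47.04 MPa, tensile.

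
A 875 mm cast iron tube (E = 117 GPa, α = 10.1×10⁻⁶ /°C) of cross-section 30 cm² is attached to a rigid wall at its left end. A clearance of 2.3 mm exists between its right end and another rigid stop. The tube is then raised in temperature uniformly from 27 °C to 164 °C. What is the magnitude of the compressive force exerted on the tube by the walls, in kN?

Free thermal elongation = αΔT L = 10.1×10⁻⁶ × 137 × 875 = 1.211 mm.
This is smaller than the 2.3 mm clearance, so the tube expands freely without reaching the stop — the stress is zero.

P ≈ 0 kN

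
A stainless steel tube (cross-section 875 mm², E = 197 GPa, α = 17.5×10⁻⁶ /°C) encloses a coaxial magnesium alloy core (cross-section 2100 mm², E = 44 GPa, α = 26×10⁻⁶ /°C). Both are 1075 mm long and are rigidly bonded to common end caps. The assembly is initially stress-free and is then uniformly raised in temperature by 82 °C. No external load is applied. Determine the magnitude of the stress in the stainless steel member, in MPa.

σ ≈ 47.9 MPa (tensile)

The magnesium alloy has the larger α, so on heating it would change length more than the stainless steel if both were free. The rigid plates force a common final length, so the magnesium alloy is put into compression and the stainless steel into tension, with equal and opposite forces P (no external load).
Equating the net (thermal + elastic) strains gives |α₁ − α₂|·ΔT = P·[1/(A₁E₁) + 1/(A₂E₂)].
|α₁ − α₂|·ΔT = 8.5×10⁻⁶ × 82 = 0.000697.
1/(A₁E₁) + 1/(A₂E₂) = 1/(875×197×10³) + 1/(2100×44×10³) = 1.662×10⁻⁸ N⁻¹.
P = 0.000697 / 1.662×10⁻⁸ = 41930 N = 41.93 kN.
σ_{stainless steel} = P/A₁ = 41930/875 = 47.92 MPa, tensile.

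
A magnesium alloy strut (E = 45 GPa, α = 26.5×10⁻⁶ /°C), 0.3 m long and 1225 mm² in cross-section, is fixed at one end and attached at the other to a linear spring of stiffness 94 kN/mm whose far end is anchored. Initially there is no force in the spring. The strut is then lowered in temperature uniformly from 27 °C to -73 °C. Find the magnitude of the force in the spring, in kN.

P ≈ 49.4 kN

The unrestrained thermal change is αΔT L = 26.5×10⁻⁶ × 100 × 300 = 0.795 mm.
Let P be the tensile force in the spring. The strut extends elastically by PL/(AE) and the spring stretches by P/k; together these equal δ_free.
P [ L/(AE) + 1/k ] = δ_free → P [ 300/(1225×45×10³) + 1/(94×10³) ] = 0.795.
P = 0.795 / 1.608×10⁻⁵ = 49440 N.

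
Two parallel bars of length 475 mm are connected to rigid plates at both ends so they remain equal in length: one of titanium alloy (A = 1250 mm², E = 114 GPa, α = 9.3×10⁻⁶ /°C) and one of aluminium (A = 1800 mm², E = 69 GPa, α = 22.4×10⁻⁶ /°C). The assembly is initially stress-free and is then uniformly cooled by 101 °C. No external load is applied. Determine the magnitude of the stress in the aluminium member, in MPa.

The aluminium has the larger α, so on cooling it would change length more than the titanium alloy if both were free. The rigid plates force a common final length, so the aluminium is put into tension and the titanium alloy into compression, with equal and opposite forces P (no external load).
Compatibility of the two members (thermal + elastic change equal): (α₁ − α₂)ΔT = P·[1/(A₁E₁) + 1/(A₂E₂)].
|α₁ − α₂|·ΔT = 13.1×10⁻⁶ × 101 = 0.001323.
1/(A₁E₁) + 1/(A₂E₂) = 1/(1250×114×10³) + 1/(1800×69×10³) = 1.507×10⁻⁸ N⁻¹.
P = 0.001323 / 1.507×10⁻⁸ = 87800 N = 87.8 kN.
σ_{aluminium} = P/A₂ = 87800/1800 = 48.78 MPa, tensile.

σ ≈ 48.8 MPa (tensile)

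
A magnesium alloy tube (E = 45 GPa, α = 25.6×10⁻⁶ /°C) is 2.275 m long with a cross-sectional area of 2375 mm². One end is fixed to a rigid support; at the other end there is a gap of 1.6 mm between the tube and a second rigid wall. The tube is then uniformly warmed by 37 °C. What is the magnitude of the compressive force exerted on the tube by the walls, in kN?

Unrestrained expansion: δ_free = αΔT L = 25.6×10⁻⁶ × 37 × 2275 = 2.155 mm.
After closing the 1.6 mm clearance, 2.155 − 1.6 = 0.5549 mm of expansion remains to be suppressed by the wall.
That suppressed elongation corresponds to σ = E·Δ/L = 45×10³ × 0.5549/2275 = 10.98 MPa.
Force on the wall = σA = 10.98 × 2375 mm² = 26.07 kN.

P ≈ 26.1 kN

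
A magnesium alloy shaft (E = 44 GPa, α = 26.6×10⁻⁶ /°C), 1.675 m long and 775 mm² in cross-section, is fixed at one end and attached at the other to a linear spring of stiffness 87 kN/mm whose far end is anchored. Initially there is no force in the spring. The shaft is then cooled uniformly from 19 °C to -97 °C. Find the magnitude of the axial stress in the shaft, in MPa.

If the spring were absent the shaft would shorten by αΔT L = 26.6×10⁻⁶ × 116 × 1675 = 5.168 mm.
With a force P in the spring, the elastic change of the shaft is PL/(AE) and that of the spring is P/k; compatibility requires their sum to equal δ_free.
So P = δ_free / [L/(AE) + 1/k] = 5.168 / [ 1675/(775×44×10³) + 1/(87×10³) ].
P = 5.168 / 6.061×10⁻⁵ = 85270 N.
σ = P/A = 85270/775 = 110 MPa.

σ ≈ 110 MPa (tensile)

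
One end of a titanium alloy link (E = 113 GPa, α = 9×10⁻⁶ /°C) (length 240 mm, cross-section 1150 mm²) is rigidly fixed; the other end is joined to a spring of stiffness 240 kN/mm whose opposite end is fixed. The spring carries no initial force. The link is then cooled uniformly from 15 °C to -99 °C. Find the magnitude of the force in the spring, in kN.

P ≈ 40.9 kN

Free thermal contraction: δ_free = αΔT L = 9×10⁻⁶ × 114 × 240 = 0.2462 mm.
With a force P in the spring, the elastic change of the link is PL/(AE) and that of the spring is P/k; compatibility requires their sum to equal δ_free.
P [ L/(AE) + 1/k ] = δ_free → P [ 240/(1150×113×10³) + 1/(240×10³) ] = 0.2462.
P = 0.2462 / 6.014×10⁻⁶ = 40950 N.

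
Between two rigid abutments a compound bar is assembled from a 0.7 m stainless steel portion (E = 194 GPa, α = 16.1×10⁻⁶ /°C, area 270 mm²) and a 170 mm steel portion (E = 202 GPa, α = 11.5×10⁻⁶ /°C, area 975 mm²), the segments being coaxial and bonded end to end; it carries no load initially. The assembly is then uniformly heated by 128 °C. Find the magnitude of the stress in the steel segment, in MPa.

σ ≈ 122 MPa (compressive)

Free thermal expansion of the whole bar: Σ αᵢΔT Lᵢ = 16.1×10⁻⁶×128×700 + 11.5×10⁻⁶×128×170 = 1.693 mm.
The walls prevent any net length change, so an axial force P (same in every segment) develops. Compatibility: P · Σ Lᵢ/(AᵢEᵢ) = δ_free.
The series flexibility is Σ Lᵢ/(AᵢEᵢ) = 700/(270×194×10³) + 170/(975×202×10³) = 1.423×10⁻⁵ mm/N.
P = 1.693 / 1.423×10⁻⁵ = 119000 N = 119 kN, compressive.
σ_{steel} = P / A = 119000 / 975 = 122 MPa.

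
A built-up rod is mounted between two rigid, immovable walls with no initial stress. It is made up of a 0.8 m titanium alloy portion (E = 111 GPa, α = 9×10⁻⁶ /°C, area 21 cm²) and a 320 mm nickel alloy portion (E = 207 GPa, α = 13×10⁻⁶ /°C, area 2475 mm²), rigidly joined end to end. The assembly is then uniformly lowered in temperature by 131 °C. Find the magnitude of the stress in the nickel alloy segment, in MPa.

σ ≈ 148 MPa (tensile)

If the supports were absent, the total length change would be Σ αᵢΔT Lᵢ = 9×10⁻⁶×131×800 + 13×10⁻⁶×131×320 = 1.488 mm.
Since the ends are fixed, an axial force P builds up, equal in every segment, with P · Σ Lᵢ/(AᵢEᵢ) = δ_free.
The series flexibility is Σ Lᵢ/(AᵢEᵢ) = 800/(2100×111×10³) + 320/(2475×207×10³) = 4.057×10⁻⁶ mm/N.
Hence P = δ_free / Σ(L/AE) = 1.488/4.057×10⁻⁶ = 366.8 kN (tensile).
σ_{nickel alloy} = P / A = 366800 / 2475 = 148.2 MPa.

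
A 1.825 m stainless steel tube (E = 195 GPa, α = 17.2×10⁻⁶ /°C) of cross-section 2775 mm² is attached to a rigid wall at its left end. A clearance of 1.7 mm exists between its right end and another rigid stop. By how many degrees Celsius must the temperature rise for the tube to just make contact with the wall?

Contact occurs when the free expansion equals the gap: αΔT L = 1.7 mm.
ΔT = 1.7 / (17.2×10⁻⁶ × 1825) = 54.16 °C.

ΔT ≈ 54.2 °C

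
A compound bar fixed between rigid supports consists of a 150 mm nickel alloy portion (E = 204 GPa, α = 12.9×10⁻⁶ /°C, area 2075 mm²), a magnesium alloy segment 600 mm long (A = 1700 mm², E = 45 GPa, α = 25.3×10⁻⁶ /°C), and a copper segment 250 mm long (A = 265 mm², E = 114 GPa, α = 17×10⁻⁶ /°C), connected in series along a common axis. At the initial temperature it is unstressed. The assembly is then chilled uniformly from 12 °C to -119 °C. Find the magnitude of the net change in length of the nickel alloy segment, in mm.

|ΔL| ≈ 0.193 mm

Free thermal contraction of the whole bar: Σ αᵢΔT Lᵢ = 12.9×10⁻⁶×131×150 + 25.3×10⁻⁶×131×600 + 17×10⁻⁶×131×250 = 2.799 mm.
The walls prevent any net length change, so an axial force P (same in every segment) develops. Compatibility: P · Σ Lᵢ/(AᵢEᵢ) = δ_free.
Σ Lᵢ/(AᵢEᵢ) = 150/(2075×204×10³) + 600/(1700×45×10³) + 250/(265×114×10³) = 1.647×10⁻⁵ mm/N.
Hence P = δ_free / Σ(L/AE) = 2.799/1.647×10⁻⁵ = 169.9 kN (tensile).
For the nickel alloy segment, free thermal change = 12.9×10⁻⁶×131×150 = 0.2535 mm and elastic change from P = 169900×150/(2075×204×10³) = 0.06021 mm; these oppose, so the net change is 0.193 mm (segment shortens).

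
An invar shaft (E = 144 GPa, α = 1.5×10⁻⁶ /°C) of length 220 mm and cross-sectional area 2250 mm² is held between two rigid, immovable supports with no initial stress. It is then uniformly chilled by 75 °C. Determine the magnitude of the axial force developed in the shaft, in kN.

Full restraint means ε = 0, so the stress is σ = EαΔT = 144×10³ × 1.5×10⁻⁶ × 75 = 16.2 MPa.
Then P = σA = 16.2 × 2250 mm² = 36.45 kN, tensile.

P ≈ 36.5 kN (tensile)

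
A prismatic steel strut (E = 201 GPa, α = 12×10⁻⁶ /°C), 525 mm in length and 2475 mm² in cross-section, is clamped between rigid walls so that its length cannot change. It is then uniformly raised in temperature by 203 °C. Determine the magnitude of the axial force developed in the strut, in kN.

P ≈ 1210 kN (compressive)

Full restraint means ε = 0, so the stress is σ = EαΔT = 201×10³ × 12×10⁻⁶ × 203 = 489.6 MPa.
Axial force P = σA = 489.6 × 2475 = 1.212×10⁶ N = 1212 kN, compressive.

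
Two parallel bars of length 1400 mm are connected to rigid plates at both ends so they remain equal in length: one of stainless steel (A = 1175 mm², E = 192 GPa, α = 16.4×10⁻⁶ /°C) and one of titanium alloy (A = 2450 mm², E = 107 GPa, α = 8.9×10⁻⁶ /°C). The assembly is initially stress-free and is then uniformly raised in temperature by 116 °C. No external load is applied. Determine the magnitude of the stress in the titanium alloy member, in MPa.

Both members must finish at the same length. With the larger α, the stainless steel tends to over-expand; the plates restrain it, putting the stainless steel in compression and the titanium alloy in tension. With no external load the two internal forces are equal and opposite, magnitude P.
Compatibility of the two members (thermal + elastic change equal): (α₁ − α₂)ΔT = P·[1/(A₁E₁) + 1/(A₂E₂)].
|α₁ − α₂|·ΔT = 7.5×10⁻⁶ × 116 = 0.00087.
1/(A₁E₁) + 1/(A₂E₂) = 1/(1175×192×10³) + 1/(2450×107×10³) = 8.247×10⁻⁹ N⁻¹.
So P = 0.00087 / 8.247×10⁻⁹ = 105.5 kN.
σ_{titanium alloy} = P/A₂ = 105500/2450 = 43.06 MPa, tensile.

σ ≈ 43.1 MPa (tensile)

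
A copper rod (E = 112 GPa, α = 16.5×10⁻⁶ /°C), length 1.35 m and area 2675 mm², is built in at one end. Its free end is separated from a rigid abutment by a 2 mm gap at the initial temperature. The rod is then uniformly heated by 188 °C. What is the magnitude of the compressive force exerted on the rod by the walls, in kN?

Unrestrained expansion: δ_free = αΔT L = 16.5×10⁻⁶ × 188 × 1350 = 4.188 mm.
The gap closes (δ_free > 2 mm) and the wall then resists a further 4.188 − 2 = 2.188 mm of expansion.
So σ = E(δ_free − g)/L = 112×10³ × 2.188/1350 = 181.5 MPa.
Force on the wall = σA = 181.5 × 2675 mm² = 485.5 kN.

P ≈ 486 kN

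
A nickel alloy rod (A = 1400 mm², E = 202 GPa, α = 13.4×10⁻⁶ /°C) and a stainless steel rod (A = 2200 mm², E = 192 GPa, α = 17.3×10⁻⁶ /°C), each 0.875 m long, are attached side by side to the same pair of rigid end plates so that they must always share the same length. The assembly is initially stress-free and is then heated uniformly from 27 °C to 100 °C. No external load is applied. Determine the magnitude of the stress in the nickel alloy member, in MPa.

The stainless steel has the larger α, so on heating it would change length more than the nickel alloy if both were free. The rigid plates force a common final length, so the stainless steel is put into compression and the nickel alloy into tension, with equal and opposite forces P (no external load).
Compatibility of the two members (thermal + elastic change equal): (α₁ − α₂)ΔT = P·[1/(A₁E₁) + 1/(A₂E₂)].
|α₁ − α₂|·ΔT = 3.9×10⁻⁶ × 73 = 0.0002847.
1/(A₁E₁) + 1/(A₂E₂) = 1/(1400×202×10³) + 1/(2200×192×10³) = 5.903×10⁻⁹ N⁻¹.
So P = 0.0002847 / 5.903×10⁻⁹ = 48.23 kN.
σ_{nickel alloy} = P/A₁ = 48230/1400 = 34.45 MPa, tensile.

σ ≈ 34.4 MPa (tensile)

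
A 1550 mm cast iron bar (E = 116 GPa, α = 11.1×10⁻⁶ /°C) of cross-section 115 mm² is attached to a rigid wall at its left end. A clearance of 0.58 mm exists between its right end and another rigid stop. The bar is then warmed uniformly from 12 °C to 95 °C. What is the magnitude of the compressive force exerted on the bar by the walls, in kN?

P ≈ 7.3 kN

If the wall were absent the bar would grow by αΔT L = 11.1×10⁻⁶ × 83 × 1550 = 1.428 mm.
The gap closes (δ_free > 0.58 mm) and the wall then resists a further 1.428 − 0.58 = 0.848 mm of expansion.
So σ = E(δ_free − g)/L = 116×10³ × 0.848/1550 = 63.46 MPa.
P = σA = 63.46 × 115 = 7.298 kN.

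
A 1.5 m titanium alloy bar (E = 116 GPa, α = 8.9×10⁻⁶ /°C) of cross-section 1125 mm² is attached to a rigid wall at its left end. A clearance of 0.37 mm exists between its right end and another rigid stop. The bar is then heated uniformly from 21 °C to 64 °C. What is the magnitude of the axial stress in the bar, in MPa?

σ ≈ 15.8 MPa (compressive)

Unrestrained expansion: δ_free = αΔT L = 8.9×10⁻⁶ × 43 × 1500 = 0.574 mm.
This exceeds the 0.37 mm gap, so the wall pushes back. The portion of expansion that must be recovered elastically is δ_free − gap = 0.574 − 0.37 = 0.204 mm.
Compatibility: PL/(AE) = 0.204 mm, so σ = P/A = E × (0.204/1500) = 15.78 MPa.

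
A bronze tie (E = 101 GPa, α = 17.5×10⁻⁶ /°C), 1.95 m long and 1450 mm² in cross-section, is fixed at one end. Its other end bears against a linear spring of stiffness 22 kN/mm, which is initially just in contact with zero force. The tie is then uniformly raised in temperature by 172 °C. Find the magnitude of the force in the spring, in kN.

The unrestrained thermal change is αΔT L = 17.5×10⁻⁶ × 172 × 1950 = 5.869 mm.
Let P be the compressive force at the spring. The tie shortens elastically by PL/(AE) and the spring compresses by P/k; together these equal δ_free.
So P = δ_free / [L/(AE) + 1/k] = 5.869 / [ 1950/(1450×101×10³) + 1/(22×10³) ].
P = 5.869 / 5.877×10⁻⁵ = 99870 N.

P ≈ 99.9 kN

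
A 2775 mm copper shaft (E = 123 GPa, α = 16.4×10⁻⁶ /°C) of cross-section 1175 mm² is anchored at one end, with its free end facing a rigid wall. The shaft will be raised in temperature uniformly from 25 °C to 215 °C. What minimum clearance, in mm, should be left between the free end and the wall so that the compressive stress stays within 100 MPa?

With no wall the shaft would lengthen by αΔT L = 16.4×10⁻⁶ × 190 × 2775 = 8.647 mm.
A stress of 100 MPa corresponds to the wall pushing the shaft back by σL/E = 100×2775/(123×10³) = 2.256 mm.
So the gap has to take up the difference, g_min = δ_free − σL/E = 8.647 − 2.256 = 6.391 mm.

g ≈ 6.39 mm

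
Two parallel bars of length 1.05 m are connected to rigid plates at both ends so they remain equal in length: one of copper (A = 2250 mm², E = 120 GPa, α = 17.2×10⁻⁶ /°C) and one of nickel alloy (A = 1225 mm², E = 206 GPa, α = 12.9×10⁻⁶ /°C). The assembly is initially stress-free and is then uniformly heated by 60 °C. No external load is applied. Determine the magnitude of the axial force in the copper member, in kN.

Both members must finish at the same length. With the larger α, the copper tends to over-expand; the plates restrain it, putting the copper in compression and the nickel alloy in tension. With no external load the two internal forces are equal and opposite, magnitude P.
Compatibility of the two members (thermal + elastic change equal): (α₁ − α₂)ΔT = P·[1/(A₁E₁) + 1/(A₂E₂)].
|α₁ − α₂|·ΔT = 4.3×10⁻⁶ × 60 = 0.000258.
1/(A₁E₁) + 1/(A₂E₂) = 1/(2250×120×10³) + 1/(1225×206×10³) = 7.666×10⁻⁹ N⁻¹.
So P = 0.000258 / 7.666×10⁻⁹ = 33.65 kN.

P ≈ 33.7 kN (compressive in the copper)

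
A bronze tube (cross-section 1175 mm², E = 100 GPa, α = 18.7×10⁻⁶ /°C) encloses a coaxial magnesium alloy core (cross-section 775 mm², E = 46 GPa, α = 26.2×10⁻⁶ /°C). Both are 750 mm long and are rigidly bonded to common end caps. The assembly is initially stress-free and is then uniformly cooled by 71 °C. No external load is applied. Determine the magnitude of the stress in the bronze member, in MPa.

Equilibrium of a rigid end plate with no external load gives equal and opposite internal forces ±P in the two members. Since α_{magnesium alloy} > α_{bronze}, cooling drives the magnesium alloy into tension and the bronze into compression.
Compatibility of the two members (thermal + elastic change equal): (α₁ − α₂)ΔT = P·[1/(A₁E₁) + 1/(A₂E₂)].
|α₁ − α₂|·ΔT = 7.5×10⁻⁶ × 71 = 0.0005325.
1/(A₁E₁) + 1/(A₂E₂) = 1/(1175×100×10³) + 1/(775×46×10³) = 3.656×10⁻⁸ N⁻¹.
P = 0.0005325 / 3.656×10⁻⁸ = 14560 N = 14.56 kN.
σ_{bronze} = P/A₁ = 14560/1175 = 12.4 MPa, compressive.

σ ≈ 12.4 MPa (compressive)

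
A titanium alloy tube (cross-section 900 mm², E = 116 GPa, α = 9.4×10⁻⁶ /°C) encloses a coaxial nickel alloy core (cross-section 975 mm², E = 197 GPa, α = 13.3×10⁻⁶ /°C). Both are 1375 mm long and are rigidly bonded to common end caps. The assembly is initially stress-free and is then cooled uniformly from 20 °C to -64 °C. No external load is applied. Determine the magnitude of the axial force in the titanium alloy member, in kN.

P ≈ 22.2 kN (compressive in the titanium alloy)

The nickel alloy has the larger α, so on cooling it would change length more than the titanium alloy if both were free. The rigid plates force a common final length, so the nickel alloy is put into tension and the titanium alloy into compression, with equal and opposite forces P (no external load).
Setting the final lengths equal and cancelling L: (α₁ − α₂)ΔT = P/(A₁E₁) + P/(A₂E₂).
|α₁ − α₂|·ΔT = 3.9×10⁻⁶ × 84 = 0.0003276.
1/(A₁E₁) + 1/(A₂E₂) = 1/(900×116×10³) + 1/(975×197×10³) = 1.478×10⁻⁸ N⁻¹.
P = 0.0003276 / 1.478×10⁻⁸ = 22160 N = 22.16 kN.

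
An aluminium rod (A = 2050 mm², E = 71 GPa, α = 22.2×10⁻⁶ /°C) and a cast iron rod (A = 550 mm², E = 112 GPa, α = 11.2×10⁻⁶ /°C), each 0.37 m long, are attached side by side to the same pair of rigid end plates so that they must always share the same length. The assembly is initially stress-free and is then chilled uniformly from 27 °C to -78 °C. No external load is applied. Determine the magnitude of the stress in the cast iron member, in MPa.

The aluminium has the larger α, so on cooling it would change length more than the cast iron if both were free. The rigid plates force a common final length, so the aluminium is put into tension and the cast iron into compression, with equal and opposite forces P (no external load).
Equating the net (thermal + elastic) strains gives |α₁ − α₂|·ΔT = P·[1/(A₁E₁) + 1/(A₂E₂)].
|α₁ − α₂|·ΔT = 11×10⁻⁶ × 105 = 0.001155.
1/(A₁E₁) + 1/(A₂E₂) = 1/(2050×71×10³) + 1/(550×112×10³) = 2.31×10⁻⁸ N⁻¹.
So P = 0.001155 / 2.31×10⁻⁸ = 49.99 kN.
σ_{cast iron} = P/A₂ = 49990/550 = 90.89 MPa, compressive.

σ ≈ 90.9 MPa (compressive)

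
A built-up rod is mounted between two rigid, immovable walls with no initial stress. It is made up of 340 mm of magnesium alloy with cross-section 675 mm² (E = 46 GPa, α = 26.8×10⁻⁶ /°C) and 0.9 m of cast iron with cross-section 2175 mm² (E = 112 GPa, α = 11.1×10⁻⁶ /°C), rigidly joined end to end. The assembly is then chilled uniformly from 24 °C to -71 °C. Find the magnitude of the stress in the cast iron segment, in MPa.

σ ≈ 57 MPa (tensile)

Free thermal contraction of the whole bar: Σ αᵢΔT Lᵢ = 26.8×10⁻⁶×95×340 + 11.1×10⁻⁶×95×900 = 1.815 mm.
The walls prevent any net length change, so an axial force P (same in every segment) develops. Compatibility: P · Σ Lᵢ/(AᵢEᵢ) = δ_free.
Σ Lᵢ/(AᵢEᵢ) = 340/(675×46×10³) + 900/(2175×112×10³) = 1.464×10⁻⁵ mm/N.
Hence P = δ_free / Σ(L/AE) = 1.815/1.464×10⁻⁵ = 123.9 kN (tensile).
σ_{cast iron} = P / A = 123900 / 2175 = 56.97 MPa.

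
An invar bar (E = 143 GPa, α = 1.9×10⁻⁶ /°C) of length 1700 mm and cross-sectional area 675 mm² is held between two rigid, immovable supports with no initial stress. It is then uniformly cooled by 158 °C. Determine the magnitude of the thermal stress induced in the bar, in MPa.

With length fixed, the mechanical strain must cancel the thermal strain αΔT = 1.9×10⁻⁶ × 158 = 300.2×10⁻⁶.
Hence σ = E·αΔT = 143×10³ × 300.2×10⁻⁶ = 42.93 MPa, tensile.

σ ≈ 42.9 MPa (tensile)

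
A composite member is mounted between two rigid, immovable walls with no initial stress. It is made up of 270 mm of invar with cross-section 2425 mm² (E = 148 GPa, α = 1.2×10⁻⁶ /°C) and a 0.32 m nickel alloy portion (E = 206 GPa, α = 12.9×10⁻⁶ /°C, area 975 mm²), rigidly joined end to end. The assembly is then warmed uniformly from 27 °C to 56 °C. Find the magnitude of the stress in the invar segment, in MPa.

σ ≈ 22.7 MPa (compressive)

With the walls removed the bar would change length by δ_free = Σ αᵢΔT Lᵢ = 1.2×10⁻⁶×29×270 + 12.9×10⁻⁶×29×320 = 0.1291 mm.
Since the ends are fixed, an axial force P builds up, equal in every segment, with P · Σ Lᵢ/(AᵢEᵢ) = δ_free.
The series flexibility is Σ Lᵢ/(AᵢEᵢ) = 270/(2425×148×10³) + 320/(975×206×10³) = 2.346×10⁻⁶ mm/N.
Hence P = δ_free / Σ(L/AE) = 0.1291/2.346×10⁻⁶ = 55.04 kN (compressive).
σ_{invar} = P / A = 55040 / 2425 = 22.7 MPa.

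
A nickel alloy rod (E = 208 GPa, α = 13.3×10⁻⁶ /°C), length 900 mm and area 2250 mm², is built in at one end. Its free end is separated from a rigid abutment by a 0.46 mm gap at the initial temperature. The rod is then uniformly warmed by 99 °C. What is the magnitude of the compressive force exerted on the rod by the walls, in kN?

P ≈ 377 kN

Free thermal elongation = αΔT L = 13.3×10⁻⁶ × 99 × 900 = 1.185 mm.
This exceeds the 0.46 mm gap, so the wall pushes back. The portion of expansion that must be recovered elastically is δ_free − gap = 1.185 − 0.46 = 0.725 mm.
Compatibility: PL/(AE) = 0.725 mm, so σ = P/A = E × (0.725/900) = 167.6 MPa.
P = σA = 167.6 × 2250 = 377 kN.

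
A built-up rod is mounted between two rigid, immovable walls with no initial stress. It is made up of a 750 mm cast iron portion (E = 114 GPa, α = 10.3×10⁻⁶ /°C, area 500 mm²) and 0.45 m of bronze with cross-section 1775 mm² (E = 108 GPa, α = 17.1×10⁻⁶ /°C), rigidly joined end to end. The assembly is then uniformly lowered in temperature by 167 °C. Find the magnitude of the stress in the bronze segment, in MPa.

σ ≈ 93.6 MPa (tensile)

With the walls removed the bar would change length by δ_free = Σ αᵢΔT Lᵢ = 10.3×10⁻⁶×167×750 + 17.1×10⁻⁶×167×450 = 2.575 mm.
The rigid supports impose zero overall length change; the single axial force P common to all segments must satisfy P Σ Lᵢ/(AᵢEᵢ) = δ_free.
Σ Lᵢ/(AᵢEᵢ) = 750/(500×114×10³) + 450/(1775×108×10³) = 1.551×10⁻⁵ mm/N.
P = 2.575 / 1.551×10⁻⁵ = 166100 N = 166.1 kN, tensile.
σ_{bronze} = P / A = 166100 / 1775 = 93.57 MPa.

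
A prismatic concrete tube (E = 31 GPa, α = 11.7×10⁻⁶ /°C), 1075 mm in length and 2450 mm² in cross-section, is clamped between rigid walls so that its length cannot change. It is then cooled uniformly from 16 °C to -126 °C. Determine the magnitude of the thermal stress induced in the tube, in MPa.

σ ≈ 51.5 MPa (tensile)

The supports are rigid, so the total axial strain is zero. The restrained thermal strain is ε = αΔT = 11.7×10⁻⁶ × 142 = 1661.4×10⁻⁶.
The stress required to suppress this strain is σ = Eε = 31×10³ × 1661.4×10⁻⁶ = 51.5 MPa, tensile since the tube is trying to contract.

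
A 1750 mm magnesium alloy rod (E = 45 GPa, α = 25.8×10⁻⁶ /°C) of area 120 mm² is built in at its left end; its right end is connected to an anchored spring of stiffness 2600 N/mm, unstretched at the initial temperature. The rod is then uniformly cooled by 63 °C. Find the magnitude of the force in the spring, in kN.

P ≈ 4.01 kN

If the spring were absent the rod would shorten by αΔT L = 25.8×10⁻⁶ × 63 × 1750 = 2.844 mm.
With a force P in the spring, the elastic change of the rod is PL/(AE) and that of the spring is P/k; compatibility requires their sum to equal δ_free.
So P = δ_free / [L/(AE) + 1/k] = 2.844 / [ 1750/(120×45×10³) + 1/(2600) ].
P = 2.844 / 0.0007087 = 4014 N.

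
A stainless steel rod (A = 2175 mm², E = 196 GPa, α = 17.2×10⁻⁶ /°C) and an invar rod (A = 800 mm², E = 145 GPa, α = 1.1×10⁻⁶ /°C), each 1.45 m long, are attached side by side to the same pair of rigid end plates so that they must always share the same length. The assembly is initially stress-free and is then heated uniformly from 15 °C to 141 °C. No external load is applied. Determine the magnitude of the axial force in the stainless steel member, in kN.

Equilibrium of a rigid end plate with no external load gives equal and opposite internal forces ±P in the two members. Since α_{stainless steel} > α_{invar}, heating drives the stainless steel into compression and the invar into tension.
Equating the net (thermal + elastic) strains gives |α₁ − α₂|·ΔT = P·[1/(A₁E₁) + 1/(A₂E₂)].
|α₁ − α₂|·ΔT = 16.1×10⁻⁶ × 126 = 0.002029.
1/(A₁E₁) + 1/(A₂E₂) = 1/(2175×196×10³) + 1/(800×145×10³) = 1.097×10⁻⁸ N⁻¹.
P = 0.002029 / 1.097×10⁻⁸ = 185000 N = 185 kN.

P ≈ 185 kN (compressive in the stainless steel)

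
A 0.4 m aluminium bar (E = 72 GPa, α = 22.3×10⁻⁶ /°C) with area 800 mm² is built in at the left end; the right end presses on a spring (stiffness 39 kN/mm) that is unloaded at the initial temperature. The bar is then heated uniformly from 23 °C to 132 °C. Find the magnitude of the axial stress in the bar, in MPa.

Free thermal expansion: δ_free = αΔT L = 22.3×10⁻⁶ × 109 × 400 = 0.9723 mm.
With a force P in the spring, the elastic change of the bar is PL/(AE) and that of the spring is P/k; compatibility requires their sum to equal δ_free.
P [ L/(AE) + 1/k ] = δ_free → P [ 400/(800×72×10³) + 1/(39×10³) ] = 0.9723.
P = 0.9723 / 3.259×10⁻⁵ = 29840 N.
σ = P/A = 29840/800 = 37.3 MPa.

σ ≈ 37.3 MPa (compressive)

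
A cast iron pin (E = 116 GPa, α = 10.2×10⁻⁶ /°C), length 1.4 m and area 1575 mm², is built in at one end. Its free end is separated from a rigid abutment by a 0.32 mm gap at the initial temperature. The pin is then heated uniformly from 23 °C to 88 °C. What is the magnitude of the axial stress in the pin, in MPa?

Free thermal elongation = αΔT L = 10.2×10⁻⁶ × 65 × 1400 = 0.9282 mm.
This exceeds the 0.32 mm gap, so the wall pushes back. The portion of expansion that must be recovered elastically is δ_free − gap = 0.9282 − 0.32 = 0.6082 mm.
Compatibility: PL/(AE) = 0.6082 mm, so σ = P/A = E × (0.6082/1400) = 50.39 MPa.

σ ≈ 50.4 MPa (compressive)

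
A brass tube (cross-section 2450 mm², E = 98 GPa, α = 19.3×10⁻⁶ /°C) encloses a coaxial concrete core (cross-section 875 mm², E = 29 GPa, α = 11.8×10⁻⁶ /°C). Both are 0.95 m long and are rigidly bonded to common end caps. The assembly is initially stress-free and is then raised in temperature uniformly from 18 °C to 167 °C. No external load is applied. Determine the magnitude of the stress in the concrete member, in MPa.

σ ≈ 29.3 MPa (tensile)

Both members must finish at the same length. With the larger α, the brass tends to over-expand; the plates restrain it, putting the brass in compression and the concrete in tension. With no external load the two internal forces are equal and opposite, magnitude P.
Equating the net (thermal + elastic) strains gives |α₁ − α₂|·ΔT = P·[1/(A₁E₁) + 1/(A₂E₂)].
|α₁ − α₂|·ΔT = 7.5×10⁻⁶ × 149 = 0.001118.
1/(A₁E₁) + 1/(A₂E₂) = 1/(2450×98×10³) + 1/(875×29×10³) = 4.357×10⁻⁸ N⁻¹.
So P = 0.001118 / 4.357×10⁻⁸ = 25.65 kN.
σ_{concrete} = P/A₂ = 25650/875 = 29.31 MPa, tensile.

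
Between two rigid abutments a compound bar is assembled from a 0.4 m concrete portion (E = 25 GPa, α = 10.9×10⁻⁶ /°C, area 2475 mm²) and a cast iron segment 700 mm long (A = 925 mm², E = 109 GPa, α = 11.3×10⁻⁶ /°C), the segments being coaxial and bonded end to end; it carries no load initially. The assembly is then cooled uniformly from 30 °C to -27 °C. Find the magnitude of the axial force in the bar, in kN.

Free thermal contraction of the whole bar: Σ αᵢΔT Lᵢ = 10.9×10⁻⁶×57×400 + 11.3×10⁻⁶×57×700 = 0.6994 mm.
The rigid supports impose zero overall length change; the single axial force P common to all segments must satisfy P Σ Lᵢ/(AᵢEᵢ) = δ_free.
Σ Lᵢ/(AᵢEᵢ) = 400/(2475×25×10³) + 700/(925×109×10³) = 1.341×10⁻⁵ mm/N.
So P = 0.6994 / 1.341×10⁻⁵ = 52.16 kN, tensile.

P ≈ 52.2 kN (tensile)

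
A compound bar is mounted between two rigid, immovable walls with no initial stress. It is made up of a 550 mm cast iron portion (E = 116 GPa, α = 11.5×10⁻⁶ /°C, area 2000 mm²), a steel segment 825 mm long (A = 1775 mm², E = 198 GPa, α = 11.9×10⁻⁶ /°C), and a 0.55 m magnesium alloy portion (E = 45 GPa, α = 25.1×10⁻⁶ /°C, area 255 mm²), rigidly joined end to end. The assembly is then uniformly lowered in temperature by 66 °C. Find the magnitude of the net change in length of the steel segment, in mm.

|ΔL| ≈ 0.56 mm

If the supports were absent, the total length change would be Σ αᵢΔT Lᵢ = 11.5×10⁻⁶×66×550 + 11.9×10⁻⁶×66×825 + 25.1×10⁻⁶×66×550 = 1.977 mm.
The walls prevent any net length change, so an axial force P (same in every segment) develops. Compatibility: P · Σ Lᵢ/(AᵢEᵢ) = δ_free.
Σ Lᵢ/(AᵢEᵢ) = 550/(2000×116×10³) + 825/(1775×198×10³) + 550/(255×45×10³) = 5.265×10⁻⁵ mm/N.
Hence P = δ_free / Σ(L/AE) = 1.977/5.265×10⁻⁵ = 37.54 kN (tensile).
For the steel segment, free thermal change = 11.9×10⁻⁶×66×825 = 0.648 mm and elastic change from P = 37540×825/(1775×198×10³) = 0.08813 mm; these oppose, so the net change is 0.56 mm (segment shortens).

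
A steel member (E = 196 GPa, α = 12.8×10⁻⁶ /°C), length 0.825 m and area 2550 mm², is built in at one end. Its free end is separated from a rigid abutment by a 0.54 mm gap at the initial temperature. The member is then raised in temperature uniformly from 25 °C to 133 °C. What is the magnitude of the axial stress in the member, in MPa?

σ ≈ 143 MPa (compressive)

Unrestrained expansion: δ_free = αΔT L = 12.8×10⁻⁶ × 108 × 825 = 1.14 mm.
After closing the 0.54 mm clearance, 1.14 − 0.54 = 0.6005 mm of expansion remains to be suppressed by the wall.
That suppressed elongation corresponds to σ = E·Δ/L = 196×10³ × 0.6005/825 = 142.7 MPa.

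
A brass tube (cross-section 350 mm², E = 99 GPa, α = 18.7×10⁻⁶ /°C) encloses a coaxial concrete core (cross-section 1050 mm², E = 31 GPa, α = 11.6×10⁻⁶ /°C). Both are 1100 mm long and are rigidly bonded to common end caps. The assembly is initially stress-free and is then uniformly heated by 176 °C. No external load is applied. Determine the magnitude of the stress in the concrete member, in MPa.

The brass has the larger α, so on heating it would change length more than the concrete if both were free. The rigid plates force a common final length, so the brass is put into compression and the concrete into tension, with equal and opposite forces P (no external load).
Compatibility of the two members (thermal + elastic change equal): (α₁ − α₂)ΔT = P·[1/(A₁E₁) + 1/(A₂E₂)].
|α₁ − α₂|·ΔT = 7.1×10⁻⁶ × 176 = 0.00125.
1/(A₁E₁) + 1/(A₂E₂) = 1/(350×99×10³) + 1/(1050×31×10³) = 5.958×10⁻⁸ N⁻¹.
P = 0.00125 / 5.958×10⁻⁸ = 20970 N = 20.97 kN.
σ_{concrete} = P/A₂ = 20970/1050 = 19.97 MPa, tensile.

σ ≈ 20 MPa (tensile)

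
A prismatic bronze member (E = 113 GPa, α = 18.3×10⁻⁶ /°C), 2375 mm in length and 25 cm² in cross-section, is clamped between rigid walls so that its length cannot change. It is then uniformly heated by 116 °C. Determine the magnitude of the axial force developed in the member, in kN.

P ≈ 600 kN (compressive)

Full restraint means ε = 0, so the stress is σ = EαΔT = 113×10³ × 18.3×10⁻⁶ × 116 = 239.9 MPa.
Axial force P = σA = 239.9 × 2500 = 599700 N = 599.7 kN, compressive.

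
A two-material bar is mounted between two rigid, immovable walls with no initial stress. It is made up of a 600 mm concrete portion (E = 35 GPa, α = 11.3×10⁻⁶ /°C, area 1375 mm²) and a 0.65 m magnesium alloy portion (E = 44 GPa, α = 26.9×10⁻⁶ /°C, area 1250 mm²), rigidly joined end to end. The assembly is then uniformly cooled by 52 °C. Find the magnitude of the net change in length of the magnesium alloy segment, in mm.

|ΔL| ≈ 0.295 mm

Free thermal contraction of the whole bar: Σ αᵢΔT Lᵢ = 11.3×10⁻⁶×52×600 + 26.9×10⁻⁶×52×650 = 1.262 mm.
The rigid supports impose zero overall length change; the single axial force P common to all segments must satisfy P Σ Lᵢ/(AᵢEᵢ) = δ_free.
Σ Lᵢ/(AᵢEᵢ) = 600/(1375×35×10³) + 650/(1250×44×10³) = 2.429×10⁻⁵ mm/N.
Hence P = δ_free / Σ(L/AE) = 1.262/2.429×10⁻⁵ = 51.96 kN (tensile).
For the magnesium alloy segment, free thermal change = 26.9×10⁻⁶×52×650 = 0.9092 mm and elastic change from P = 51960×650/(1250×44×10³) = 0.614 mm; these oppose, so the net change is 0.295 mm (segment shortens).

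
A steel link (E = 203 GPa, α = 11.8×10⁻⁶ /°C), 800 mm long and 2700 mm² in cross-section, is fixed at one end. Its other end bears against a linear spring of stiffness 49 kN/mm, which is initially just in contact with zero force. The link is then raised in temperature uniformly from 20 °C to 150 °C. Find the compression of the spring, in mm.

The unrestrained thermal change is αΔT L = 11.8×10⁻⁶ × 130 × 800 = 1.227 mm.
With a force P in the spring, the elastic change of the link is PL/(AE) and that of the spring is P/k; compatibility requires their sum to equal δ_free.
P [ L/(AE) + 1/k ] = δ_free → P [ 800/(2700×203×10³) + 1/(49×10³) ] = 1.227.
P = 1.227 / 2.187×10⁻⁵ = 56120 N.
Spring compression = P/k = 56120/(49×10³) = 1.145 mm.

δ ≈ 1.15 mm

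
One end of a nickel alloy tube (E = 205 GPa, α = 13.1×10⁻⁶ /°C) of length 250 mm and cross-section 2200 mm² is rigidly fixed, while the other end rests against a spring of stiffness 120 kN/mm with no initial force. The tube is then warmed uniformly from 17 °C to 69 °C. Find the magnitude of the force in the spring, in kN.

P ≈ 19.2 kN

Free thermal expansion: δ_free = αΔT L = 13.1×10⁻⁶ × 52 × 250 = 0.1703 mm.
Let P be the compressive force at the spring. The tube shortens elastically by PL/(AE) and the spring compresses by P/k; together these equal δ_free.
So P = δ_free / [L/(AE) + 1/k] = 0.1703 / [ 250/(2200×205×10³) + 1/(120×10³) ].
P = 0.1703 / 8.888×10⁻⁶ = 19160 N.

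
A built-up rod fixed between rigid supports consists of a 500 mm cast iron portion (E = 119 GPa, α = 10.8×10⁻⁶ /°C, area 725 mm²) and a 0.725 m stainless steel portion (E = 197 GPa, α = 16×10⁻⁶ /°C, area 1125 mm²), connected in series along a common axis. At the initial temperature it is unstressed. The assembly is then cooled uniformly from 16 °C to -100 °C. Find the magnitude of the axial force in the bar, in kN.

P ≈ 217 kN (tensile)

If the supports were absent, the total length change would be Σ αᵢΔT Lᵢ = 10.8×10⁻⁶×116×500 + 16×10⁻⁶×116×725 = 1.972 mm.
The walls prevent any net length change, so an axial force P (same in every segment) develops. Compatibility: P · Σ Lᵢ/(AᵢEᵢ) = δ_free.
The series flexibility is Σ Lᵢ/(AᵢEᵢ) = 500/(725×119×10³) + 725/(1125×197×10³) = 9.067×10⁻⁶ mm/N.
Hence P = δ_free / Σ(L/AE) = 1.972/9.067×10⁻⁶ = 217.5 kN (tensile).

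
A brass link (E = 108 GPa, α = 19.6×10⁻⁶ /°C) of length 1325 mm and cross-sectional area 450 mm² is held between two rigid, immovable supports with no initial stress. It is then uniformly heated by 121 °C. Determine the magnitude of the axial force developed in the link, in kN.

P ≈ 115 kN (compressive)

Full restraint means ε = 0, so the stress is σ = EαΔT = 108×10³ × 19.6×10⁻⁶ × 121 = 256.1 MPa.
Then P = σA = 256.1 × 450 mm² = 115.3 kN, compressive.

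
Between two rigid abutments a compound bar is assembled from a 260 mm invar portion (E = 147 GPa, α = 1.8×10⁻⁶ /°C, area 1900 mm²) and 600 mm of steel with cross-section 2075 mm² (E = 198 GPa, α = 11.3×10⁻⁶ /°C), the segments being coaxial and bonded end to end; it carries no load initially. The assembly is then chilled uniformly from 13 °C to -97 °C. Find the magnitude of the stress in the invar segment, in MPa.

If the supports were absent, the total length change would be Σ αᵢΔT Lᵢ = 1.8×10⁻⁶×110×260 + 11.3×10⁻⁶×110×600 = 0.7973 mm.
Since the ends are fixed, an axial force P builds up, equal in every segment, with P · Σ Lᵢ/(AᵢEᵢ) = δ_free.
The series flexibility is Σ Lᵢ/(AᵢEᵢ) = 260/(1900×147×10³) + 600/(2075×198×10³) = 2.391×10⁻⁶ mm/N.
Hence P = δ_free / Σ(L/AE) = 0.7973/2.391×10⁻⁶ = 333.4 kN (tensile).
σ_{invar} = P / A = 333400 / 1900 = 175.5 MPa.

σ ≈ 175 MPa (tensile)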